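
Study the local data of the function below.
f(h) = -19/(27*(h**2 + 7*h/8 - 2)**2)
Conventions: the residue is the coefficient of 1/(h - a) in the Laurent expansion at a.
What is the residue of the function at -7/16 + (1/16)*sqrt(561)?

The factor h**2 + 7*h/8 - 2 splits as (h - a)(h - a') with a = -7/16 + (1/16)*sqrt(561), a' = -7/16 - (1/16)*sqrt(561). At the order-2 pole a set g(h) = (h - a)^2*f(h) = [-19/27] / (h - a')^2.
Order-2 pole: residue = g'(a); g'(-7/16 + (1/16)*sqrt(561)) = (19456/8497467)*sqrt(561), so the residue is (19456/8497467)*sqrt(561).

The residue is (19456/8497467)*sqrt(561).


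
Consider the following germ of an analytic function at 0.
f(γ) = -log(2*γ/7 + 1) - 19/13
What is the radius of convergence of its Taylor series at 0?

Branch term (-1)*log(1 - γ/(-7/2)): its argument vanishes at γ = -7/2, a logarithmic branch point, modulus 7/2.
The radius of convergence is the smallest modulus among the singular points: 7/2.

The radius of convergence is 7/2.


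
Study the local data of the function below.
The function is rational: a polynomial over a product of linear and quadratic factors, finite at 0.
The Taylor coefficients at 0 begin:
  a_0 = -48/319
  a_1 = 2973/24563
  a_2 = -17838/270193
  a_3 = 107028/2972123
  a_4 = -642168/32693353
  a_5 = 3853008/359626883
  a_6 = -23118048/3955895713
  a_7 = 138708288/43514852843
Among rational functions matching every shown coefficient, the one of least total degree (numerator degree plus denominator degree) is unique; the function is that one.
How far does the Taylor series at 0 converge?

No rational of total degree below 2 reproduces all 8 coefficients; solving the [1/1] Pade equations on them gives f(ζ) = (ζ/14 - 8/29)/(ζ + 11/6), whose expansion matches every shown term.
Denominator factor (ζ + 11/6): pole of order 1 at -11/6, modulus 11/6.
The radius of convergence is the smallest modulus among the singular points: 11/6.

The radius of convergence is 11/6.


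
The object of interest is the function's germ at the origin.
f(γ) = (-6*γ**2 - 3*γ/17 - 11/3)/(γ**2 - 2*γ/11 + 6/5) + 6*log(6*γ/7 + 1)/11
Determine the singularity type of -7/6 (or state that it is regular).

The point is a logarithmic branch point.

The term (6/11)*log(1 - γ/(-7/6)) has argument 1 - -7/6/(-7/6) = 0 at -7/6: a logarithmic (infinitely-sheeted) branch point; the remaining terms are analytic or single-valued there.


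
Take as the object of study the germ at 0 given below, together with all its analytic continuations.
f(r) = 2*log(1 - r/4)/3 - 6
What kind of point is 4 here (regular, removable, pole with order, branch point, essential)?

The point is a logarithmic branch point.

The term (2/3)*log(1 - r/(4)) has argument 1 - 4/(4) = 0 at 4: a logarithmic (infinitely-sheeted) branch point; the remaining terms are analytic or single-valued there.


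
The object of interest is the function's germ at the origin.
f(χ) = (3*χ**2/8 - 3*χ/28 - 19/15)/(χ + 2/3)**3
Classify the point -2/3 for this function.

The point is a pole of order 3.

The denominator factor χ + 2/3 vanishes at -2/3 and appears to the power 3; the numerator there equals -36/35, nonzero, and no other factor vanishes.
Hence a pole whose order is the multiplicity, 3.


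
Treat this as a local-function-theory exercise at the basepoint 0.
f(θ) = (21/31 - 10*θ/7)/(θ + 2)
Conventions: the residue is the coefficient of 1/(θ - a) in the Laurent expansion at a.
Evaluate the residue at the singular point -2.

At the order-1 pole -2 set g(θ) = (θ - (-2))*f(θ) = 21/31 - 10*θ/7.
Simple pole: residue = g(a) at a = -2, which is 767/217.

The residue is 767/217.


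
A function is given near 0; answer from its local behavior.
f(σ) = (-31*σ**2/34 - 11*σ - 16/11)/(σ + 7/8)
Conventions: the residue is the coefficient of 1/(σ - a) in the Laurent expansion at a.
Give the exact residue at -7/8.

The residue is 178859/23936.

At the order-1 pole -7/8 set g(σ) = (σ - (-7/8))*f(σ) = -31*σ**2/34 - 11*σ - 16/11.
Simple pole: residue = g(a) at a = -7/8, which is 178859/23936.


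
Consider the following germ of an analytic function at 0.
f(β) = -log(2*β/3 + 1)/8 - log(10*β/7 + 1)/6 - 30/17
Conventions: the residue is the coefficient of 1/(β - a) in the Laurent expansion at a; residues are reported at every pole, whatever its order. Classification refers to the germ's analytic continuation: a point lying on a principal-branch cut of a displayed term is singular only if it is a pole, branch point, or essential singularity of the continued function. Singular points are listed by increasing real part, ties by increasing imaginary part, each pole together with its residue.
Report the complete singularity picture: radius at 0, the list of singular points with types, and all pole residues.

Radius of convergence at 0: 7/10.
At -3/2: a logarithmic branch point.
At -7/10: a logarithmic branch point.

Branch term (-1/6)*log(1 - β/(-7/10)): its argument vanishes at β = -7/10, a logarithmic branch point, modulus 7/10.
Branch term (-1/8)*log(1 - β/(-3/2)): its argument vanishes at β = -3/2, a logarithmic branch point, modulus 3/2.
The radius of convergence is the smallest modulus among the singular points: 7/10.
List the singular points by increasing real part (a conjugate pair: the negative imaginary part first).


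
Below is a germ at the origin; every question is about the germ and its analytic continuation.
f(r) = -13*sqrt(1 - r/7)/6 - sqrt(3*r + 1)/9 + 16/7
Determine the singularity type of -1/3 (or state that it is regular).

The term (-1/9)*sqrt(1 - r/(-1/3)) has argument 1 - -1/3/(-1/3) = 0 at -1/3: a square-root (algebraic, two-sheeted) branch point; the remaining terms are analytic or single-valued there.

The point is an algebraic (square-root) branch point.


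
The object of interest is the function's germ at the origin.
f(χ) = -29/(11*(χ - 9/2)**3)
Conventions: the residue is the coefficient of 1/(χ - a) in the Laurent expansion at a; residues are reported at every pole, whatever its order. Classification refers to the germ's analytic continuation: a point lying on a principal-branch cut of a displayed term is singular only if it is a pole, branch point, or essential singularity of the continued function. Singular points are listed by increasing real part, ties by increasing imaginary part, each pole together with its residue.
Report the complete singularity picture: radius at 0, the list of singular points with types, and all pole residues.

Radius of convergence at 0: 9/2.
At 9/2: a pole of order 3; residue 0.

Denominator factor (χ - 9/2)^3: pole of order 3 at 9/2, modulus 9/2.
The radius of convergence is the smallest modulus among the singular points: 9/2.
At the order-3 pole 9/2 set g(χ) = (χ - (9/2))^3*f(χ) = -29/11.
Order-3 pole: residue = g''(a)/2; g''(9/2) = 0, so the residue is 0.


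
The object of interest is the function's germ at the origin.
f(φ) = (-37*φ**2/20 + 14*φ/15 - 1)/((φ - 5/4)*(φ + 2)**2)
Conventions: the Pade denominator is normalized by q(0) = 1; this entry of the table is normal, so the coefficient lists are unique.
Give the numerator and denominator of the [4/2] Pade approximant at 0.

Taylor coefficients needed (expand at 0): a_0 = 1/5, a_1 = -17/75, a_2 = 197/375, a_3 = -1423/7500, a_4 = 5279/18750, a_5 = -13899/250000, a_6 = 160029/1250000.
Write the denominator as Q(φ) = 1 + q1*φ + q2*φ^2. Requiring Q*f - P = O(φ^7) with deg P <= 4 kills the coefficients of φ^5..φ^6 in Q*f:
  φ^5: a_5 + q1*a_4 + q2*a_3 = 0, i.e. -13899/250000 + (5279/18750)*q1 + (-1423/7500)*q2 = 0.
  φ^6: a_6 + q1*a_5 + q2*a_4 = 0, i.e. 160029/1250000 + (-13899/250000)*q1 + (5279/18750)*q2 = 0.
Solving this linear system: q1 = -388683/3092405, q2 = -29658231/61848100.
The numerator is Q*f truncated at degree 4: P0 = a_0 = 1/5; P1 = a_1 + q1*a_0 = -11680226/46386075; P2 = a_2 + q1*a_1 + q2*a_0 = 424818779/927721500; P3 = a_3 + q1*a_2 + q2*a_1 = -34109537/231930375; P4 = a_4 + q1*a_3 + q2*a_2 = 12403468/231930375.

The Pade approximant has numerator coefficients [1/5, -11680226/46386075, 424818779/927721500, -34109537/231930375, 12403468/231930375]; denominator coefficients [1, -388683/3092405, -29658231/61848100].


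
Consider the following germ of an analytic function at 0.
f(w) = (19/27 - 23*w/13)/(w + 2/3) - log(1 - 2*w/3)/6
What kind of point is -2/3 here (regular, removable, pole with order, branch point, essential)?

The point is a pole of order 1.

The denominator factor w + 2/3 vanishes at -2/3 and appears to the power 1; the numerator there equals 661/351, nonzero, and no other factor vanishes.
The branch terms are analytic at this point.
Hence a pole whose order is the multiplicity, 1.


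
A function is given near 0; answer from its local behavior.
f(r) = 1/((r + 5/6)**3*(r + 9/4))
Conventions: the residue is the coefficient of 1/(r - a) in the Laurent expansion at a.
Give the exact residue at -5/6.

The residue is 1728/4913.

At the order-3 pole -5/6 set g(r) = (r - (-5/6))^3*f(r) = 1/(r + 9/4).
Order-3 pole: residue = g''(a)/2; g''(-5/6) = 3456/4913, so the residue is 1728/4913.


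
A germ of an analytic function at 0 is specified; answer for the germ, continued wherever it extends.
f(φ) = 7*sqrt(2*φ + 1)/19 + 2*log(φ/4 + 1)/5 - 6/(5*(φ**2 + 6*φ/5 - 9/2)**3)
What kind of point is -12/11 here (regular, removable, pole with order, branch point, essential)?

The point is a regular point.

Denominator factors: φ**2 + 6*φ/5 - 9/2 = -5589/1210 at φ = -12/11 — none vanishes.
Branch term sqrt(1 - φ/(-1/2)): argument at -12/11 is -13/11, nonzero, so -12/11 is not its branch point (a point on a principal cut is still regular for the continued germ).
Branch term log(1 - φ/(-4)): argument at -12/11 is 8/11, nonzero, so -12/11 is not its branch point (a point on a principal cut is still regular for the continued germ).
So the germ continues analytically to -12/11.


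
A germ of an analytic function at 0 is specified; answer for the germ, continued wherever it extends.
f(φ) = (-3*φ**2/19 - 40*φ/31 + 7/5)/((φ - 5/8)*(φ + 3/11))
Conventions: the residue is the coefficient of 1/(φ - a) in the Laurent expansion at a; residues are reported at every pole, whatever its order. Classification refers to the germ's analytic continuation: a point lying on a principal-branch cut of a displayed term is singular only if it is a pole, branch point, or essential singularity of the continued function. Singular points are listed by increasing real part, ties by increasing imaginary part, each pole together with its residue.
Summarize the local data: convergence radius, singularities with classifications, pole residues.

Denominator factor (φ + 3/11): pole of order 1 at -3/11, modulus 3/11.
Denominator factor (φ - 5/8): pole of order 1 at 5/8, modulus 5/8.
The radius of convergence is the smallest modulus among the singular points: 3/11.
At the order-1 pole -3/11 set g(φ) = (φ - (-3/11))*f(φ) = (-3*φ**2/19 - 40*φ/31 + 7/5)/(φ - 5/8).
Simple pole: residue = g(a) at a = -3/11, which is -4960784/2559205.
At the order-1 pole 5/8 set g(φ) = (φ - (5/8))*f(φ) = (-3*φ**2/19 - 40*φ/31 + 7/5)/(φ + 3/11).
Simple pole: residue = g(a) at a = 5/8, which is 1102717/1861240.
List the singular points by increasing real part (a conjugate pair: the negative imaginary part first).

Radius of convergence at 0: 3/11.
At -3/11: a pole of order 1; residue -4960784/2559205.
At 5/8: a pole of order 1; residue 1102717/1861240.


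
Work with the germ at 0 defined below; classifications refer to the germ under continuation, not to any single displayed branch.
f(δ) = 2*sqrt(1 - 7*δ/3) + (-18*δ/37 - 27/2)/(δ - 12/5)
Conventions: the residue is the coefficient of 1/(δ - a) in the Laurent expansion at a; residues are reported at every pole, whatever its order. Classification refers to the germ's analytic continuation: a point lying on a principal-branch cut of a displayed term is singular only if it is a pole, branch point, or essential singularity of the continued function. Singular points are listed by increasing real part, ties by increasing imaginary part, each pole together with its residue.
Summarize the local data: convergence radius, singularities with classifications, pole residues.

Denominator factor (δ - 12/5): pole of order 1 at 12/5, modulus 12/5.
Branch term (2)*sqrt(1 - δ/(3/7)): its argument vanishes at δ = 3/7, a square-root branch point, modulus 3/7.
The radius of convergence is the smallest modulus among the singular points: 3/7.
The branch term is analytic at 12/5 and contributes nothing to the residue; only the rational part matters.
At the order-1 pole 12/5 set g(δ) = (δ - (12/5))*(rational part) = -18*δ/37 - 27/2.
Simple pole: residue = g(a) at a = 12/5, which is -5427/370.
List the singular points by increasing real part (a conjugate pair: the negative imaginary part first).

Radius of convergence at 0: 3/7.
At 3/7: an algebraic (square-root) branch point.
At 12/5: a pole of order 1; residue -5427/370.


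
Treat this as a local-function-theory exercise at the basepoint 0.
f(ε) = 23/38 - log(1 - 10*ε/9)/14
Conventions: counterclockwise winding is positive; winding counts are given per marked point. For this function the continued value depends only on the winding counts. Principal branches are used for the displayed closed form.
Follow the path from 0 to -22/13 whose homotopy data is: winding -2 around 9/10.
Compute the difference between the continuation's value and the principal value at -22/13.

The rational part is single-valued and drops out of the difference; each branch term changes only by its own monodromy.
(-1/14)*log(1 - ε/(9/10)): each positive loop around 9/10 adds 2*pi*i to the log, so winding -2 contributes (-1/14)*(-2)*2*pi*i = (2/7)*pi*i.
Summing the contributions at ε = -22/13 gives (2/7)*pi*i.

Continued minus principal equals (2/7)*pi*i.


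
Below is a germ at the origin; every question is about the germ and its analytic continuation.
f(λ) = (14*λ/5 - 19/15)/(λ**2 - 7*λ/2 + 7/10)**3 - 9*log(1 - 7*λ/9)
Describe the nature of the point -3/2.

The point is a regular point.

Denominator factors: λ**2 - 7*λ/2 + 7/10 = 41/5 at λ = -3/2 — none vanishes.
Branch term log(1 - λ/(9/7)): argument at -3/2 is 13/6, nonzero, so -3/2 is not its branch point (a point on a principal cut is still regular for the continued germ).
So the germ continues analytically to -3/2.


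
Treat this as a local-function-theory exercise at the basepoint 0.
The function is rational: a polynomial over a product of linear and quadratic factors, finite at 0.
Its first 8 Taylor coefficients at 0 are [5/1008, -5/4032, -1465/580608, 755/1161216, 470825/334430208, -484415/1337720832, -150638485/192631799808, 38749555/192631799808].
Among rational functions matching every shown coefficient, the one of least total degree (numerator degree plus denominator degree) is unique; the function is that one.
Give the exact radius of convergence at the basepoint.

No rational of total degree below 4 reproduces all 8 coefficients; solving the [0/4] Pade equations on them gives f(ν) = 4/(7*(ν + 8)**2*(ν**2 + 9/5)), whose expansion matches every shown term.
Denominator factor (ν**2 + 9/5): discriminant -36/5, complex-conjugate roots ((3/5)*sqrt(5))*i and -((3/5)*sqrt(5))*i; poles of order 1, moduli (3/5)*sqrt(5) and (3/5)*sqrt(5).
Denominator factor (ν + 8)^2: pole of order 2 at -8, modulus 8.
The radius of convergence is the smallest modulus among the singular points: (3/5)*sqrt(5).

The radius of convergence is (3/5)*sqrt(5).


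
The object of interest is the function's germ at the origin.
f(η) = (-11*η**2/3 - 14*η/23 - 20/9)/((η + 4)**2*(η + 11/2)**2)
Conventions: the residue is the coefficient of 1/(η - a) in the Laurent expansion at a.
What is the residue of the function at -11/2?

At the order-2 pole -11/2 set g(η) = (η - (-11/2))^2*f(η) = (-11*η**2/3 - 14*η/23 - 20/9)/(η + 4)**2.
Order-2 pole: residue = g'(a); g'(-11/2) = -264952/5589, so the residue is -264952/5589.

The residue is -264952/5589.


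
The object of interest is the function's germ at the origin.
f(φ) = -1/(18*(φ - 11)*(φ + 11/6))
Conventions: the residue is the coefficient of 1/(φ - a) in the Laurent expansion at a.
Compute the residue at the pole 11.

The residue is -1/231.

At the order-1 pole 11 set g(φ) = (φ - (11))*f(φ) = -1/(18*(φ + 11/6)).
Simple pole: residue = g(a) at a = 11, which is -1/231.


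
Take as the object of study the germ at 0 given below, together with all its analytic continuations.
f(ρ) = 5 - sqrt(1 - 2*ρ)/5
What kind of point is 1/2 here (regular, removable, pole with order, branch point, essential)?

The point is an algebraic (square-root) branch point.

The term (-1/5)*sqrt(1 - ρ/(1/2)) has argument 1 - 1/2/(1/2) = 0 at 1/2: a square-root (algebraic, two-sheeted) branch point; the remaining terms are analytic or single-valued there.


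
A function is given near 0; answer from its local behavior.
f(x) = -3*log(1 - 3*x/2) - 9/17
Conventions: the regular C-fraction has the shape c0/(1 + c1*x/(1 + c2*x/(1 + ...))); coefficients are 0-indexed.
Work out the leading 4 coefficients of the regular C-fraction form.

Taylor coefficients (expand at 0): a_0 = -9/17, a_1 = 9/2, a_2 = 27/8, a_3 = 27/8.
c0 = a_0 = -9/17. Peel one level at a time: if S = 1 + c*x/S' with S'(0) = 1, then c is the x-coefficient of S and S' = c*x/(S - 1).
S_1 = c0/f = 1 + (17/2)*x + (629/8)*x^2 + ...; c1 = 17/2.
S_2 = c1*x/(S_1 - 1) = 1 + (-37/4)*x + (-3/16)*x^2 + ...; c2 = -37/4.
S_3 = c2*x/(S_2 - 1) = 1 + (-3/148)*x + ...; c3 = -3/148.

The regular C-fraction coefficients are [-9/17, 17/2, -37/4, -3/148].


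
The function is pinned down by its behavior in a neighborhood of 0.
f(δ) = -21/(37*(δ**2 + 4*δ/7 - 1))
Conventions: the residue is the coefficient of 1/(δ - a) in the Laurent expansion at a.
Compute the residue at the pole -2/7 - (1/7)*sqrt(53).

The residue is (147/3922)*sqrt(53).

The factor δ**2 + 4*δ/7 - 1 splits as (δ - a)(δ - a') with a = -2/7 - (1/7)*sqrt(53), a' = -2/7 + (1/7)*sqrt(53). At the order-1 pole a set g(δ) = (δ - a)*f(δ) = [-21/37] / (δ - a').
Simple pole: residue = g(a) at a = -2/7 - (1/7)*sqrt(53), which is (147/3922)*sqrt(53).


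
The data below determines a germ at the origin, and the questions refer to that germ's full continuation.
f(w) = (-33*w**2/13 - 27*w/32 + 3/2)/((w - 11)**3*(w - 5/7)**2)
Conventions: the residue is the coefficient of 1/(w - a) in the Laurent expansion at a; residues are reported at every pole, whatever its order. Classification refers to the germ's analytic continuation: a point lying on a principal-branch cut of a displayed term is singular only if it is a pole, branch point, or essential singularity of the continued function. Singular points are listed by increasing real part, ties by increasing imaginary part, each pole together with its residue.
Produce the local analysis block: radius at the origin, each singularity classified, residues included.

Radius of convergence at 0: 5/7.
At 5/7: a pole of order 2; residue 64631/15335424.
At 11: a pole of order 3; residue -64631/15335424.

Denominator factor (w - 5/7)^2: pole of order 2 at 5/7, modulus 5/7.
Denominator factor (w - 11)^3: pole of order 3 at 11, modulus 11.
The radius of convergence is the smallest modulus among the singular points: 5/7.
At the order-2 pole 5/7 set g(w) = (w - (5/7))^2*f(w) = (-33*w**2/13 - 27*w/32 + 3/2)/(w - 11)**3.
Order-2 pole: residue = g'(a); g'(5/7) = 64631/15335424, so the residue is 64631/15335424.
At the order-3 pole 11 set g(w) = (w - (11))^3*f(w) = (-33*w**2/13 - 27*w/32 + 3/2)/(w - 5/7)**2.
Order-3 pole: residue = g''(a)/2; g''(11) = -64631/7667712, so the residue is -64631/15335424.
List the singular points by increasing real part (a conjugate pair: the negative imaginary part first).


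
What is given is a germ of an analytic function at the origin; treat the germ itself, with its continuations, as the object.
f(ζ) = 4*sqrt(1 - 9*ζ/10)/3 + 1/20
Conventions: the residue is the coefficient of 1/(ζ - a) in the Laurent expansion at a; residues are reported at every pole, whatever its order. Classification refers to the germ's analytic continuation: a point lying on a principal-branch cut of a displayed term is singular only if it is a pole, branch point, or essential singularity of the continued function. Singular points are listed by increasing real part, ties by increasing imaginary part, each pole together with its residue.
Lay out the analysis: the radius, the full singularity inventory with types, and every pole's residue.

Radius of convergence at 0: 10/9.
At 10/9: an algebraic (square-root) branch point.

Branch term (4/3)*sqrt(1 - ζ/(10/9)): its argument vanishes at ζ = 10/9, a square-root branch point, modulus 10/9.
The radius of convergence is the smallest modulus among the singular points: 10/9.


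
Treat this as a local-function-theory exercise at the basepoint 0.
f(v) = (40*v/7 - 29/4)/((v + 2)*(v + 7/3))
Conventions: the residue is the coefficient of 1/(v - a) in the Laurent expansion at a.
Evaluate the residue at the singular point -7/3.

The residue is 247/4.

At the order-1 pole -7/3 set g(v) = (v - (-7/3))*f(v) = (40*v/7 - 29/4)/(v + 2).
Simple pole: residue = g(a) at a = -7/3, which is 247/4.


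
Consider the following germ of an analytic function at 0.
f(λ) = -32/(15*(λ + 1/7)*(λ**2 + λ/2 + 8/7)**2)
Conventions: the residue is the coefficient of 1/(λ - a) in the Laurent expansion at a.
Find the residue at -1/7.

At the order-1 pole -1/7 set g(λ) = (λ - (-1/7))*f(λ) = -32/(15*(λ**2 + λ/2 + 8/7)**2).
Simple pole: residue = g(a) at a = -1/7, which is -307328/171735.

The residue is -307328/171735.


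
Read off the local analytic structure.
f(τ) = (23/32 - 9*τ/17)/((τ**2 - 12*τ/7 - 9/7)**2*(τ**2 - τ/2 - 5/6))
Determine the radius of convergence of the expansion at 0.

The radius of convergence is -6/7 + (3/7)*sqrt(11).

Denominator factor (τ**2 - 12*τ/7 - 9/7)^2: discriminant 396/49, real irrational roots 6/7 + (3/7)*sqrt(11) and 6/7 - (3/7)*sqrt(11); poles of order 2, moduli 6/7 + (3/7)*sqrt(11) and -6/7 + (3/7)*sqrt(11).
Denominator factor (τ**2 - τ/2 - 5/6): discriminant 43/12, real irrational roots 1/4 + (1/12)*sqrt(129) and 1/4 - (1/12)*sqrt(129); poles of order 1, moduli 1/4 + (1/12)*sqrt(129) and -1/4 + (1/12)*sqrt(129).
The radius of convergence is the smallest modulus among the singular points: -6/7 + (3/7)*sqrt(11).


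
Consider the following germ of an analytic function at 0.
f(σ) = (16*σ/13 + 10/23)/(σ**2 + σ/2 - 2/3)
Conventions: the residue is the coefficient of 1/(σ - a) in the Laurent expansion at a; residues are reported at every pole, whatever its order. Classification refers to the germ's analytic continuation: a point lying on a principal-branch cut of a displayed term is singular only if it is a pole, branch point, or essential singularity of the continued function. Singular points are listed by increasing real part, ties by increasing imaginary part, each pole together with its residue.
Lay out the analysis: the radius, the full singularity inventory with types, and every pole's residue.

Denominator factor (σ**2 + σ/2 - 2/3): discriminant 35/12, real irrational roots -1/4 + (1/12)*sqrt(105) and -1/4 - (1/12)*sqrt(105); poles of order 1, moduli -1/4 + (1/12)*sqrt(105) and 1/4 + (1/12)*sqrt(105).
The radius of convergence is the smallest modulus among the singular points: -1/4 + (1/12)*sqrt(105).
The factor σ**2 + σ/2 - 2/3 splits as (σ - a)(σ - a') with a = -1/4 - (1/12)*sqrt(105), a' = -1/4 + (1/12)*sqrt(105). At the order-1 pole a set g(σ) = (σ - a)*f(σ) = [16*σ/13 + 10/23] / (σ - a').
Simple pole: residue = g(a) at a = -1/4 - (1/12)*sqrt(105), which is 8/13 - (76/10465)*sqrt(105).
The factor σ**2 + σ/2 - 2/3 splits as (σ - a)(σ - a') with a = -1/4 + (1/12)*sqrt(105), a' = -1/4 - (1/12)*sqrt(105). At the order-1 pole a set g(σ) = (σ - a)*f(σ) = [16*σ/13 + 10/23] / (σ - a').
Simple pole: residue = g(a) at a = -1/4 + (1/12)*sqrt(105), which is 8/13 + (76/10465)*sqrt(105).
List the singular points by increasing real part (a conjugate pair: the negative imaginary part first).

Radius of convergence at 0: -1/4 + (1/12)*sqrt(105).
At -1/4 - (1/12)*sqrt(105): a pole of order 1; residue 8/13 - (76/10465)*sqrt(105).
At -1/4 + (1/12)*sqrt(105): a pole of order 1; residue 8/13 + (76/10465)*sqrt(105).


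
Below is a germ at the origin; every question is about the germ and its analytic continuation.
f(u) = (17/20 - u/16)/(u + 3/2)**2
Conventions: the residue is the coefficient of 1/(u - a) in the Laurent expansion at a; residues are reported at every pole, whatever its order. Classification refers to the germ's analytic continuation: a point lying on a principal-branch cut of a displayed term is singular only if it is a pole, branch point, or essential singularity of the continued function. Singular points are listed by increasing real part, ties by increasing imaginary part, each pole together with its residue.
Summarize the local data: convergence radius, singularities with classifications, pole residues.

Radius of convergence at 0: 3/2.
At -3/2: a pole of order 2; residue -1/16.

Denominator factor (u + 3/2)^2: pole of order 2 at -3/2, modulus 3/2.
The radius of convergence is the smallest modulus among the singular points: 3/2.
At the order-2 pole -3/2 set g(u) = (u - (-3/2))^2*f(u) = 17/20 - u/16.
Order-2 pole: residue = g'(a); g'(-3/2) = -1/16, so the residue is -1/16.


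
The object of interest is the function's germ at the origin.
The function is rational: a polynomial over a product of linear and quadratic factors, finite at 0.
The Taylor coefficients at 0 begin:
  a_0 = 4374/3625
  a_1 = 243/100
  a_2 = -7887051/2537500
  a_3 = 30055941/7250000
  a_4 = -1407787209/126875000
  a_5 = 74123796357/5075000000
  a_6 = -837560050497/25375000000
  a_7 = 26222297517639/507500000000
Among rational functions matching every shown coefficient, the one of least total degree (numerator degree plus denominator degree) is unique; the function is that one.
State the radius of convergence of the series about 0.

No rational of total degree below 5 reproduces all 8 coefficients; solving the [2/3] Pade equations on them gives f(μ) = (-29*μ**2/7 + 5*μ/3 + 24/29)/((μ - 10/9)**2*(μ + 5/9)), whose expansion matches every shown term.
Denominator factor (μ - 10/9)^2: pole of order 2 at 10/9, modulus 10/9.
Denominator factor (μ + 5/9): pole of order 1 at -5/9, modulus 5/9.
The radius of convergence is the smallest modulus among the singular points: 5/9.

The radius of convergence is 5/9.


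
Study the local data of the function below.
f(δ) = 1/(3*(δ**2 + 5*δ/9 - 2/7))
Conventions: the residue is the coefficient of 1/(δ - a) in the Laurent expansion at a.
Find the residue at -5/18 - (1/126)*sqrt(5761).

The factor δ**2 + 5*δ/9 - 2/7 splits as (δ - a)(δ - a') with a = -5/18 - (1/126)*sqrt(5761), a' = -5/18 + (1/126)*sqrt(5761). At the order-1 pole a set g(δ) = (δ - a)*f(δ) = [1/3] / (δ - a').
Simple pole: residue = g(a) at a = -5/18 - (1/126)*sqrt(5761), which is -(3/823)*sqrt(5761).

The residue is -(3/823)*sqrt(5761).


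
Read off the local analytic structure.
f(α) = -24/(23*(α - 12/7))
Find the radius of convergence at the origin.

The radius of convergence is 12/7.

Denominator factor (α - 12/7): pole of order 1 at 12/7, modulus 12/7.
The radius of convergence is the smallest modulus among the singular points: 12/7.


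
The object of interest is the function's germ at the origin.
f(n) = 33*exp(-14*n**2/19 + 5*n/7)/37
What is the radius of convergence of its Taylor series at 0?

The factor exp(-14*n**2/19 + 5*n/7) is entire and contributes no finite singular point.
The polynomial part has no poles.
No finite singular points: the Taylor series at 0 converges everywhere.

The radius of convergence is infinite.


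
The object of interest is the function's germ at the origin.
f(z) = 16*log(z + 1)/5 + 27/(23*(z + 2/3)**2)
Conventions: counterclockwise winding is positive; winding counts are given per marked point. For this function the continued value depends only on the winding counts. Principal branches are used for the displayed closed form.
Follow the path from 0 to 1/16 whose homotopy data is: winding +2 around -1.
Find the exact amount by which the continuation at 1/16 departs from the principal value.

The rational part is single-valued and drops out of the difference; each branch term changes only by its own monodromy.
(16/5)*log(1 - z/(-1)): each positive loop around -1 adds 2*pi*i to the log, so winding +2 contributes (16/5)*(2)*2*pi*i = (64/5)*pi*i.
Summing the contributions at z = 1/16 gives (64/5)*pi*i.

Continued minus principal equals (64/5)*pi*i.


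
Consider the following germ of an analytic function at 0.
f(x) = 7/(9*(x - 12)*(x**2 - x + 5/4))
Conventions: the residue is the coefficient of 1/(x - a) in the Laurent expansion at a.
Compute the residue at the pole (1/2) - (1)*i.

The factor x**2 - x + 5/4 splits as (x - a)(x - a') with a = (1/2) - (1)*i, a' = (1/2) + (1)*i. At the order-1 pole a set g(x) = (x - a)*f(x) = [7/(9*(x - 12))] / (x - a').
Simple pole: residue = g(a) at a = (1/2) - (1)*i, which is (-14/4797) - (161/4797)*i.

The residue is (-14/4797) - (161/4797)*i.


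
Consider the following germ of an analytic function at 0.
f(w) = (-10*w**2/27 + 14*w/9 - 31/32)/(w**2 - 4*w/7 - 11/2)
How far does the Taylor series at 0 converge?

Denominator factor (w**2 - 4*w/7 - 11/2): discriminant 1094/49, real irrational roots 2/7 + (1/14)*sqrt(1094) and 2/7 - (1/14)*sqrt(1094); poles of order 1, moduli 2/7 + (1/14)*sqrt(1094) and -2/7 + (1/14)*sqrt(1094).
The radius of convergence is the smallest modulus among the singular points: -2/7 + (1/14)*sqrt(1094).

The radius of convergence is -2/7 + (1/14)*sqrt(1094).


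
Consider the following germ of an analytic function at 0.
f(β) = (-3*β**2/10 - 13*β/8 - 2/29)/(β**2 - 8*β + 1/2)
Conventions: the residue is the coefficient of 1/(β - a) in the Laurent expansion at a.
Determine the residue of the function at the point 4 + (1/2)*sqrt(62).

The factor β**2 - 8*β + 1/2 splits as (β - a)(β - a') with a = 4 + (1/2)*sqrt(62), a' = 4 - (1/2)*sqrt(62). At the order-1 pole a set g(β) = (β - a)*f(β) = [-3*β**2/10 - 13*β/8 - 2/29] / (β - a').
Simple pole: residue = g(a) at a = 4 + (1/2)*sqrt(62), which is -161/80 - (9291/35960)*sqrt(62).

The residue is -161/80 - (9291/35960)*sqrt(62).


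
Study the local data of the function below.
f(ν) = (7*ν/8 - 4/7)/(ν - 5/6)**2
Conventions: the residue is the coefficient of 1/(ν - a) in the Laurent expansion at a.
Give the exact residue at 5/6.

The residue is 7/8.

At the order-2 pole 5/6 set g(ν) = (ν - (5/6))^2*f(ν) = 7*ν/8 - 4/7.
Order-2 pole: residue = g'(a); g'(5/6) = 7/8, so the residue is 7/8.


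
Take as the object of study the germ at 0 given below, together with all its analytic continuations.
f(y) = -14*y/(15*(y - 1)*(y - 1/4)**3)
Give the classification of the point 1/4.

The point is a pole of order 3.

The denominator factor y - 1/4 vanishes at 1/4 and appears to the power 3; the numerator there equals -7/30, nonzero, and no other factor vanishes.
Hence a pole whose order is the multiplicity, 3.


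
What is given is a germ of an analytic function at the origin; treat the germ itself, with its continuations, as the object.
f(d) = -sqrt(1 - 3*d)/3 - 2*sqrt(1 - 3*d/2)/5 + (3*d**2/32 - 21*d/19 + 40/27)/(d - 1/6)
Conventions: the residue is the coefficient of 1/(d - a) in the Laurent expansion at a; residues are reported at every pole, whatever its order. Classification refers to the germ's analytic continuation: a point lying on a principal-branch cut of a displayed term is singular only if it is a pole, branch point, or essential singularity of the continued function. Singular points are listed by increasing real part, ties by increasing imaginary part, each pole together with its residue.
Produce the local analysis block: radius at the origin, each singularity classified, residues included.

Radius of convergence at 0: 1/6.
At 1/6: a pole of order 1; residue 85355/65664.
At 1/3: an algebraic (square-root) branch point.
At 2/3: an algebraic (square-root) branch point.

Denominator factor (d - 1/6): pole of order 1 at 1/6, modulus 1/6.
Branch term (-1/3)*sqrt(1 - d/(1/3)): its argument vanishes at d = 1/3, a square-root branch point, modulus 1/3.
Branch term (-2/5)*sqrt(1 - d/(2/3)): its argument vanishes at d = 2/3, a square-root branch point, modulus 2/3.
The radius of convergence is the smallest modulus among the singular points: 1/6.
The branch terms are analytic at 1/6 and contribute nothing to the residue; only the rational part matters.
At the order-1 pole 1/6 set g(d) = (d - (1/6))*(rational part) = 3*d**2/32 - 21*d/19 + 40/27.
Simple pole: residue = g(a) at a = 1/6, which is 85355/65664.
List the singular points by increasing real part (a conjugate pair: the negative imaginary part first).


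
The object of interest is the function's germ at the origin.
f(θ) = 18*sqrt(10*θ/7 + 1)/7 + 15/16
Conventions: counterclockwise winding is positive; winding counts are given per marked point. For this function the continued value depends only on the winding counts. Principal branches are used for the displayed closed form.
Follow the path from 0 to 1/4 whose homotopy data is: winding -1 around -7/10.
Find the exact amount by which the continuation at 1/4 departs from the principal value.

The rational part is single-valued and drops out of the difference; each branch term changes only by its own monodromy.
(18/7)*sqrt(1 - θ/(-7/10)): winding -1 is odd, the square root flips sign, contributing -2*(18/7)*sqrt(1 - (1/4)/(-7/10)) = -2*(18/7)*sqrt(19/14) = -(18/49)*sqrt(266).
Summing the contributions at θ = 1/4 gives -(18/49)*sqrt(266).

Continued minus principal equals -(18/49)*sqrt(266).


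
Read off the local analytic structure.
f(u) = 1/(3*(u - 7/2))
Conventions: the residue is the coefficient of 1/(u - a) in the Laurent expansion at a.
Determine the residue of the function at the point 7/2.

The residue is 1/3.

At the order-1 pole 7/2 set g(u) = (u - (7/2))*f(u) = 1/3.
Simple pole: residue = g(a) at a = 7/2, which is 1/3.


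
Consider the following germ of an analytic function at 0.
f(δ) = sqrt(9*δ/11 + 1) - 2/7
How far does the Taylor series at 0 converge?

Branch term (1)*sqrt(1 - δ/(-11/9)): its argument vanishes at δ = -11/9, a square-root branch point, modulus 11/9.
The radius of convergence is the smallest modulus among the singular points: 11/9.

The radius of convergence is 11/9.


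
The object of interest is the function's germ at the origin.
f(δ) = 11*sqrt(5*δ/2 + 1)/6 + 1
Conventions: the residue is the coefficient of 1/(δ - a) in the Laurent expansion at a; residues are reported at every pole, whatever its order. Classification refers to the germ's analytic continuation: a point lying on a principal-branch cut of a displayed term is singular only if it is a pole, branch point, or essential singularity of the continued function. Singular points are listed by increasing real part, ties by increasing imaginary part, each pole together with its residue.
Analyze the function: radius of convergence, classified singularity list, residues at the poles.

Branch term (11/6)*sqrt(1 - δ/(-2/5)): its argument vanishes at δ = -2/5, a square-root branch point, modulus 2/5.
The radius of convergence is the smallest modulus among the singular points: 2/5.

Radius of convergence at 0: 2/5.
At -2/5: an algebraic (square-root) branch point.


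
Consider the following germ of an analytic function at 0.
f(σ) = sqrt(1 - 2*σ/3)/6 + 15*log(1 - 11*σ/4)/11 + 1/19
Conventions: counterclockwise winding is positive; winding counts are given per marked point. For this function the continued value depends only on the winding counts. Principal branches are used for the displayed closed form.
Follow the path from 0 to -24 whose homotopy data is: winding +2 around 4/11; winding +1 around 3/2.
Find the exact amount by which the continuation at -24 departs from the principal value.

Continued minus principal equals (-(1/3)*sqrt(17)) + ((60/11)*pi)*i.

The rational part is single-valued and drops out of the difference; each branch term changes only by its own monodromy.
(1/6)*sqrt(1 - σ/(3/2)): winding +1 is odd, the square root flips sign, contributing -2*(1/6)*sqrt(1 - (-24)/(3/2)) = -2*(1/6)*sqrt(17) = -(1/3)*sqrt(17).
(15/11)*log(1 - σ/(4/11)): each positive loop around 4/11 adds 2*pi*i to the log, so winding +2 contributes (15/11)*(2)*2*pi*i = (60/11)*pi*i.
Summing the contributions at σ = -24 gives (-(1/3)*sqrt(17)) + ((60/11)*pi)*i.


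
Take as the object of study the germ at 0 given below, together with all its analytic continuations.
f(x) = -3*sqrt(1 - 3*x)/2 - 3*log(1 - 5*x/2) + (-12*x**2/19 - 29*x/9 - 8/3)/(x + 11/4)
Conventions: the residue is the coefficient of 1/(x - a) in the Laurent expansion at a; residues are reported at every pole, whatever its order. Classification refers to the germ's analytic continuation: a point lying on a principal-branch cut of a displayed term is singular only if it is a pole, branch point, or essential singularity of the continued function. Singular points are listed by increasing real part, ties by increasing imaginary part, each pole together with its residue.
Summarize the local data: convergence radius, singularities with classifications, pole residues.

Denominator factor (x + 11/4): pole of order 1 at -11/4, modulus 11/4.
Branch term (-3/2)*sqrt(1 - x/(1/3)): its argument vanishes at x = 1/3, a square-root branch point, modulus 1/3.
Branch term (-3)*log(1 - x/(2/5)): its argument vanishes at x = 2/5, a logarithmic branch point, modulus 2/5.
The radius of convergence is the smallest modulus among the singular points: 1/3.
The branch terms are analytic at -11/4 and contribute nothing to the residue; only the rational part matters.
At the order-1 pole -11/4 set g(x) = (x - (-11/4))*(rational part) = -12*x**2/19 - 29*x/9 - 8/3.
Simple pole: residue = g(a) at a = -11/4, which is 485/342.
List the singular points by increasing real part (a conjugate pair: the negative imaginary part first).

Radius of convergence at 0: 1/3.
At -11/4: a pole of order 1; residue 485/342.
At 1/3: an algebraic (square-root) branch point.
At 2/5: a logarithmic branch point.


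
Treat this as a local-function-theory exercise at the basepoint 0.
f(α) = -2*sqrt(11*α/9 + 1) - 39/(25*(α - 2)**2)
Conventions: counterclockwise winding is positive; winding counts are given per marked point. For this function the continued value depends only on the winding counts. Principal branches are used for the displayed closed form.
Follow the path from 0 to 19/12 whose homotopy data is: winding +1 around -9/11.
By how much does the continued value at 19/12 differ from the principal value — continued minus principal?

Continued minus principal equals (2/9)*sqrt(951).

The rational part is single-valued and drops out of the difference; each branch term changes only by its own monodromy.
(-2)*sqrt(1 - α/(-9/11)): winding +1 is odd, the square root flips sign, contributing -2*(-2)*sqrt(1 - (19/12)/(-9/11)) = -2*(-2)*sqrt(317/108) = (2/9)*sqrt(951).
Summing the contributions at α = 19/12 gives (2/9)*sqrt(951).


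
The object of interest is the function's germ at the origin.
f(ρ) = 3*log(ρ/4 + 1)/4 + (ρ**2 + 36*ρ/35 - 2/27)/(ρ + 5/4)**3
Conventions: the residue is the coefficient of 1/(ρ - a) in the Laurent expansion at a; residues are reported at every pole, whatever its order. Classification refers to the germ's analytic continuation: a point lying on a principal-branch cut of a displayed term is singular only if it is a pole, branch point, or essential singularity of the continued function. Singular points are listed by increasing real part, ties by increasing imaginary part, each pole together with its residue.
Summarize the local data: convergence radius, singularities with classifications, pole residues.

Denominator factor (ρ + 5/4)^3: pole of order 3 at -5/4, modulus 5/4.
Branch term (3/4)*log(1 - ρ/(-4)): its argument vanishes at ρ = -4, a logarithmic branch point, modulus 4.
The radius of convergence is the smallest modulus among the singular points: 5/4.
The branch term is analytic at -5/4 and contributes nothing to the residue; only the rational part matters.
At the order-3 pole -5/4 set g(ρ) = (ρ - (-5/4))^3*(rational part) = ρ**2 + 36*ρ/35 - 2/27.
Order-3 pole: residue = g''(a)/2; g''(-5/4) = 2, so the residue is 1.
List the singular points by increasing real part (a conjugate pair: the negative imaginary part first).

Radius of convergence at 0: 5/4.
At -4: a logarithmic branch point.
At -5/4: a pole of order 3; residue 1.
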